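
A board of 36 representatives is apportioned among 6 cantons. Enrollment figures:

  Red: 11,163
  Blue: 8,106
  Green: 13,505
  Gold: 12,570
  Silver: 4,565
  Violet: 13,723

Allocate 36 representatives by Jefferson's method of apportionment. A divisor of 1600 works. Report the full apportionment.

With modified divisor 1600: modified quotas Red 6.977, Blue 5.066, Green 8.441, Gold 7.856, Silver 2.853, Violet 8.577.
Rounding down: Red 6, Blue 5, Green 8, Gold 7, Silver 2, Violet 8 (total 36).

Red 6, Blue 5, Green 8, Gold 7, Silver 2, Violet 8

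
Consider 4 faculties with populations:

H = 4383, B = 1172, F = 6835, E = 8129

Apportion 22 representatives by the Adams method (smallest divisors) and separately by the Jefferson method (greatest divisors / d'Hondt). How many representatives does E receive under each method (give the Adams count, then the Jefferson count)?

8 and 9

Adams: H 5, B 2, F 7, E 8.
Jefferson: H 5, B 1, F 7, E 9.
E gets 8 under Adams and 9 under Jefferson.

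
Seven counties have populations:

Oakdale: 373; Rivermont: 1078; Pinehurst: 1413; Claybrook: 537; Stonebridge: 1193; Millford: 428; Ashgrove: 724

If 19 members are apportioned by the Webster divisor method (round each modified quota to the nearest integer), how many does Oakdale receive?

Standard divisor 5746/19 ≈ 302.421; standard quotas: Oakdale 1.233, Rivermont 3.565, Pinehurst 4.672, Claybrook 1.776, Stonebridge 3.945, Millford 1.415, Ashgrove 2.394.
Rounding to the nearest integer gives Oakdale 1, Rivermont 4, Pinehurst 5, Claybrook 2, Stonebridge 4, Millford 1, Ashgrove 2 — total 19, matching the house size, so no adjustment is needed.
Oakdale receives 1.

1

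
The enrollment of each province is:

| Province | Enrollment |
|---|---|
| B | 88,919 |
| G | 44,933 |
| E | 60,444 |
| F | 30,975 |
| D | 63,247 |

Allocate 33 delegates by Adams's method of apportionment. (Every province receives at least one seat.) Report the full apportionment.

Standard divisor 288518/33 ≈ 8742.97; standard quotas: B 10.170, G 5.139, E 6.913, F 3.543, D 7.234.
Rounding up gives 11, 6, 7, 4, 8 = 36 seats, so the divisor must be adjusted.
With modified divisor 9500: modified quotas B 9.360, G 4.730, E 6.363, F 3.261, D 6.658.
Rounding up: B 10, G 5, E 7, F 4, D 7 (total 33).

B=10, G=5, E=7, F=4, D=7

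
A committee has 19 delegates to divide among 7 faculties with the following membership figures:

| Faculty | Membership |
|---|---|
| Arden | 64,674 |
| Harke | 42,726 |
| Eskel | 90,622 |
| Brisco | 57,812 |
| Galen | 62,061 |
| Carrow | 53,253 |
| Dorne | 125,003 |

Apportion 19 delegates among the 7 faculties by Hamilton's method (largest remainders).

The standard divisor is 496151/19 ≈ 26113.211.
Standard quotas: Arden 2.4767, Harke 1.6362, Eskel 3.4704, Brisco 2.2139, Galen 2.3766, Carrow 2.0393, Dorne 4.7870.
Lower quotas: Arden 2, Harke 1, Eskel 3, Brisco 2, Galen 2, Carrow 2, Dorne 4 (sum 16, leaving 3 seats).
Remainders in descending order: Dorne 0.7870, Harke 0.6362, Arden 0.4767, Eskel 0.4704, Galen 0.3766, Brisco 0.2139, Carrow 0.0393.
The surplus seats go to Dorne, Harke, Arden.

Arden: 3, Harke: 2, Eskel: 3, Brisco: 2, Galen: 2, Carrow: 2, Dorne: 5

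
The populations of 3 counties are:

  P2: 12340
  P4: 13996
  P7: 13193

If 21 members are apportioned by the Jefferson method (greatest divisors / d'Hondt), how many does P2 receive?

7

Standard divisor 39529/21 ≈ 1882.333; standard quotas: P2 6.556, P4 7.435, P7 7.009.
Rounding down gives 6, 7, 7 = 20 seats, so the divisor must be adjusted.
With modified divisor 1756: modified quotas P2 7.027, P4 7.970, P7 7.513.
Rounding down: P2 7, P4 7, P7 7 (total 21).
P2 receives 7.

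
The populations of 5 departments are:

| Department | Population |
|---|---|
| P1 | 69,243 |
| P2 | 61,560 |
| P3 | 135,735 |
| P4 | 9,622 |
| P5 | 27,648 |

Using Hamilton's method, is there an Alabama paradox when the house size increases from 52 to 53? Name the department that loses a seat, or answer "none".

P4

At 52 seats: P1 12, P2 10, P3 23, P4 2, P5 5.
At 53 seats: P1 12, P2 11, P3 24, P4 1, P5 5.
P4 drops from 2 to 1.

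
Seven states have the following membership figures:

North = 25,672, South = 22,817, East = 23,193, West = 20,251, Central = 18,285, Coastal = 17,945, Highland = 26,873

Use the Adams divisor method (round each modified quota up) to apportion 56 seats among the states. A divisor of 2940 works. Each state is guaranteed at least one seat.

With modified divisor 2940: modified quotas North 8.732, South 7.761, East 7.889, West 6.888, Central 6.219, Coastal 6.104, Highland 9.140.
Rounding up: North 9, South 8, East 8, West 7, Central 7, Coastal 7, Highland 10 (total 56).

North=9, South=8, East=8, West=7, Central=7, Coastal=7, Highland=10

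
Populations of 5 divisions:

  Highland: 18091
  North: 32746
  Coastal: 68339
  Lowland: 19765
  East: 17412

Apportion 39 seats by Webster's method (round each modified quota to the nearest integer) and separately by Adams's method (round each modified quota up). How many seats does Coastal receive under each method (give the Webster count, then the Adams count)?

17 and 16

Webster: Highland 5, North 8, Coastal 17, Lowland 5, East 4.
Adams: Highland 5, North 8, Coastal 16, Lowland 5, East 5.
Coastal gets 17 under Webster and 16 under Adams.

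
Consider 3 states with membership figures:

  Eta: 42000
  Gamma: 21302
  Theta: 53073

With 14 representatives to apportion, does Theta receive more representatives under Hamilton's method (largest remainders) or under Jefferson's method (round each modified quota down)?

Hamilton: Eta 5, Gamma 3, Theta 6.
Jefferson: Eta 5, Gamma 2, Theta 7.
Theta gets 6 under Hamilton and 7 under Jefferson.

Jefferson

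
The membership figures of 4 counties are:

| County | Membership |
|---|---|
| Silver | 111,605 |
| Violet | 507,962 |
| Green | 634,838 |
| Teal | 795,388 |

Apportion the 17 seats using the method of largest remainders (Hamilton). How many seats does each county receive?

Total 2049793; standard divisor 2049793/17 ≈ 120576.059.
Standard quotas: Silver 0.9256, Violet 4.2128, Green 5.2650, Teal 6.5966.
Lower quotas: Silver 0, Violet 4, Green 5, Teal 6 (sum 15, leaving 2 seats).
Remainders in descending order: Silver 0.9256, Teal 0.5966, Green 0.2650, Violet 0.2128.
Largest remainders: Silver, Teal receive the extra seats.

Silver 1, Violet 4, Green 5, Teal 7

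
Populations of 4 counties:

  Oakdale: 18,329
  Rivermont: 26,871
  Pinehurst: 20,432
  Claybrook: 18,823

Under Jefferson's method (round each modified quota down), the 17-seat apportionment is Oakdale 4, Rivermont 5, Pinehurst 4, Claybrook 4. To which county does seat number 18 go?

Rivermont

Priority for the next seat is population ÷ (current seats + 1).
Priorities: Oakdale 3665.800, Rivermont 4478.500, Pinehurst 4086.400, Claybrook 3764.600.
Highest priority: Rivermont.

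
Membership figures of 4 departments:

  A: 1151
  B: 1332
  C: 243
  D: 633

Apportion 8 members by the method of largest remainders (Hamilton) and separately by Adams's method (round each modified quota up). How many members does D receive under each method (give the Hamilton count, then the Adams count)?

1 and 2

Hamilton: A 3, B 3, C 1, D 1.
Adams: A 2, B 3, C 1, D 2.
D gets 1 under Hamilton and 2 under Adams.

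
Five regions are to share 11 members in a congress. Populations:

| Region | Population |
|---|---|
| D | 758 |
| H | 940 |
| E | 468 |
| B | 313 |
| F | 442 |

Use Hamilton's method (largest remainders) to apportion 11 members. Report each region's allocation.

D: 3, H: 3, E: 2, B: 1, F: 2

The standard divisor is 2921/11 ≈ 265.545.
Standard quotas: D 2.855, H 3.540, E 1.762, B 1.179, F 1.664.
Lower quotas: D 2, H 3, E 1, B 1, F 1 (sum 8, leaving 3 seats).
Remainders in descending order: D 0.855, E 0.762, F 0.664, H 0.540, B 0.179.
The surplus seats go to D, E, F.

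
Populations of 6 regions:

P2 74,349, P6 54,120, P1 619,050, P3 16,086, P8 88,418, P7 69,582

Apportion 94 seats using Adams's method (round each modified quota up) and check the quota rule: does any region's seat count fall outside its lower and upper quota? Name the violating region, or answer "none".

P1

Standard quotas: P2 7.583, P6 5.520, P1 63.141, P3 1.641, P8 9.018, P7 7.097.
Adams allocation: P2 8, P6 6, P1 62, P3 2, P8 9, P7 7.
P1 has quota 63.141 (lower 63, upper 64) but receives 62 — outside the quota interval.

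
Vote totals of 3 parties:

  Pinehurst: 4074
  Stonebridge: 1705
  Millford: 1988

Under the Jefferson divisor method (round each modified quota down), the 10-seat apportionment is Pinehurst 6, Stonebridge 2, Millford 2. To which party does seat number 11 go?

Millford

Priority for the next seat is population ÷ (current seats + 1).
Priorities: Pinehurst 582.000, Stonebridge 568.333, Millford 662.667.
Highest priority: Millford.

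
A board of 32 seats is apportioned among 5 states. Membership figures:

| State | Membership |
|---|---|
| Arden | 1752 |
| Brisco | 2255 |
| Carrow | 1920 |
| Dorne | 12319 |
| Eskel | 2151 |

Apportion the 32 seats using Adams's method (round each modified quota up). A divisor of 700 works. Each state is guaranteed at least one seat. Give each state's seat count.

Arden=3, Brisco=4, Carrow=3, Dorne=18, Eskel=4

With modified divisor 700: modified quotas Arden 2.503, Brisco 3.221, Carrow 2.743, Dorne 17.599, Eskel 3.073.
Rounding up: Arden 3, Brisco 4, Carrow 3, Dorne 18, Eskel 4 (total 32).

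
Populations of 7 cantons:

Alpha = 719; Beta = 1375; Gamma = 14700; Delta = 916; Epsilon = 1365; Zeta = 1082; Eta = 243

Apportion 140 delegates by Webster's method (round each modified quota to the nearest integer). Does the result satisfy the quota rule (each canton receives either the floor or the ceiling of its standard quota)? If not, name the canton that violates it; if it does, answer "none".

Standard quotas: Alpha 4.934, Beta 9.436, Gamma 100.882, Delta 6.286, Epsilon 9.368, Zeta 7.425, Eta 1.668.
Webster allocation: Alpha 5, Beta 9, Gamma 102, Delta 6, Epsilon 9, Zeta 7, Eta 2.
Gamma has quota 100.882 (lower 100, upper 101) but receives 102 — outside the quota interval.

Gamma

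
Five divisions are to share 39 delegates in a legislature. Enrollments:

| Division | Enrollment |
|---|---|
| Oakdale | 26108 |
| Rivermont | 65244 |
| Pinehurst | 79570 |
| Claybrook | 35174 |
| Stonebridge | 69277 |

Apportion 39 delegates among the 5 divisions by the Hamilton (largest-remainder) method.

Oakdale=4, Rivermont=9, Pinehurst=11, Claybrook=5, Stonebridge=10

The standard divisor is 275373/39 ≈ 7060.846.
Standard quotas: Oakdale 3.6976, Rivermont 9.2403, Pinehurst 11.2692, Claybrook 4.9816, Stonebridge 9.8114.
Lower quotas: Oakdale 3, Rivermont 9, Pinehurst 11, Claybrook 4, Stonebridge 9 (sum 36, leaving 3 seats).
Remainders in descending order: Claybrook 0.9816, Stonebridge 0.8114, Oakdale 0.6976, Pinehurst 0.2692, Rivermont 0.2403.
The surplus seats go to Claybrook, Stonebridge, Oakdale.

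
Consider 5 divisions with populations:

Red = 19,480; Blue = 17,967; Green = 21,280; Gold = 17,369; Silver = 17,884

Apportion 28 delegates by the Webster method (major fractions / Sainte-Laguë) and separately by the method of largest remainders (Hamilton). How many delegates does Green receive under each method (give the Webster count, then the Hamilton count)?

Webster: Red 6, Blue 5, Green 7, Gold 5, Silver 5.
Hamilton: Red 6, Blue 6, Green 6, Gold 5, Silver 5.
Green gets 7 under Webster and 6 under Hamilton.

7 and 6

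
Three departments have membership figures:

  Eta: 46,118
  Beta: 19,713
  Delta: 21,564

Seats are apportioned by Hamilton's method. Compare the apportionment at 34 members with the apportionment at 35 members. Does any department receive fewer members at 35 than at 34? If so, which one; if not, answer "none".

At 34 seats: Eta 18, Beta 8, Delta 8.
At 35 seats: Eta 18, Beta 8, Delta 9.
No department's allocation decreased.

none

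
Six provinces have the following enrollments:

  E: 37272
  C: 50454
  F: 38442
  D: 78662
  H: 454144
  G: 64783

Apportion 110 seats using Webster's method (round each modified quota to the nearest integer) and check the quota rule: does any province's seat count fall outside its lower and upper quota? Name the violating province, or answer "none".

Standard quotas: E 5.665, C 7.668, F 5.843, D 11.955, H 69.023, G 9.846.
Webster allocation: E 6, C 8, F 6, D 12, H 68, G 10.
H has quota 69.023 (lower 69, upper 70) but receives 68 — outside the quota interval.

H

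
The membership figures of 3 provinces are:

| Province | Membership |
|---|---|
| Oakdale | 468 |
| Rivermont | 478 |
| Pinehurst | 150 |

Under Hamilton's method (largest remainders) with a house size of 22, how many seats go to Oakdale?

The standard divisor is 1096/22 ≈ 49.818.
Standard quotas: Oakdale 9.394, Rivermont 9.595, Pinehurst 3.011.
Lower quotas: Oakdale 9, Rivermont 9, Pinehurst 3 (sum 21, leaving 1 seat).
Remainders in descending order: Rivermont 0.595, Oakdale 0.394, Pinehurst 0.011.
Largest remainder: Rivermont receives the extra seat.
Oakdale receives 9.

9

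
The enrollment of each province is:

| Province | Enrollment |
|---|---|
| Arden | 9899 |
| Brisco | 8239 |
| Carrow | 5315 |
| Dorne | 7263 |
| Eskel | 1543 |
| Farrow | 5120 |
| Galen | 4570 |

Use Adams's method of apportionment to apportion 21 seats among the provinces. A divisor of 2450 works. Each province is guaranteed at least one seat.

Arden: 5, Brisco: 4, Carrow: 3, Dorne: 3, Eskel: 1, Farrow: 3, Galen: 2

With modified divisor 2450: modified quotas Arden 4.040, Brisco 3.363, Carrow 2.169, Dorne 2.964, Eskel 0.630, Farrow 2.090, Galen 1.865.
Rounding up: Arden 5, Brisco 4, Carrow 3, Dorne 3, Eskel 1, Farrow 3, Galen 2 (total 21).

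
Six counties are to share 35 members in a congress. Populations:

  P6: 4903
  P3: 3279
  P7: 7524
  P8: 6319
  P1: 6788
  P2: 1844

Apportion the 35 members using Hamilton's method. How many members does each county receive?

P6: 6; P3: 4; P7: 8; P8: 7; P1: 8; P2: 2

The standard divisor is 30657/35 ≈ 875.914.
Standard quotas: P6 5.5976, P3 3.7435, P7 8.5899, P8 7.2142, P1 7.7496, P2 2.1052.
Lower quotas: P6 5, P3 3, P7 8, P8 7, P1 7, P2 2 (sum 32, leaving 3 seats).
Remainders in descending order: P1 0.7496, P3 0.7435, P6 0.5976, P7 0.5899, P8 0.2142, P2 0.1052.
Largest remainders: P1, P3, P6 receive the extra seats.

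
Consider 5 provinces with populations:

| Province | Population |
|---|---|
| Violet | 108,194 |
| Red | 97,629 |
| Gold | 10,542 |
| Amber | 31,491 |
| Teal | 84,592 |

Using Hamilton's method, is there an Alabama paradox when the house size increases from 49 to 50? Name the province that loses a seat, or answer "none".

Gold

At 49 seats: Violet 16, Red 14, Gold 2, Amber 5, Teal 12.
At 50 seats: Violet 16, Red 15, Gold 1, Amber 5, Teal 13.
Gold drops from 2 to 1.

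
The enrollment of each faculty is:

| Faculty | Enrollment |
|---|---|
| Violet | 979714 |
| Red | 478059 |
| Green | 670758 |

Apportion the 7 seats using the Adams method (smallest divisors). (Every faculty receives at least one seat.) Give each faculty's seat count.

Standard divisor 2128531/7 ≈ 304075.857; standard quotas: Violet 3.222, Red 1.572, Green 2.206.
Rounding up gives 4, 2, 3 = 9 seats, so the divisor must be adjusted.
With modified divisor 406700: modified quotas Violet 2.409, Red 1.175, Green 1.649.
Rounding up: Violet 3, Red 2, Green 2 (total 7).

Violet 3, Red 2, Green 2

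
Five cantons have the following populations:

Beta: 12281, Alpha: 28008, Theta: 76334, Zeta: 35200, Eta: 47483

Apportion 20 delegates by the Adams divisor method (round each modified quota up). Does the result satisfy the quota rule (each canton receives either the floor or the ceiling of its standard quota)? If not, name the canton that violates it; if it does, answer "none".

none

Standard quotas: Beta 1.232, Alpha 2.811, Theta 7.660, Zeta 3.532, Eta 4.765.
Adams allocation: Beta 2, Alpha 3, Theta 7, Zeta 3, Eta 5.
Every allocation lies between the lower and upper quota.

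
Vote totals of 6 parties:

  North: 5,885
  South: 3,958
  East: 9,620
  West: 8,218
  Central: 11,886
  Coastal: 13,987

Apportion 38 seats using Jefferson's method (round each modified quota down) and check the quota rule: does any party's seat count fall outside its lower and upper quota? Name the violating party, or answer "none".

Standard quotas: North 4.176, South 2.808, East 6.826, West 5.831, Central 8.434, Coastal 9.925.
Jefferson allocation: North 4, South 2, East 7, West 6, Central 9, Coastal 10.
Every allocation lies between the lower and upper quota.

none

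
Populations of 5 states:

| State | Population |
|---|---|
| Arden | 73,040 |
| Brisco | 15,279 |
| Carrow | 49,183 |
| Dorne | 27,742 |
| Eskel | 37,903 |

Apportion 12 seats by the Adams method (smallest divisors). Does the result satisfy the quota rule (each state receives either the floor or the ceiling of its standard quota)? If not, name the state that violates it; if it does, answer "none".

Standard quotas: Arden 4.315, Brisco 0.903, Carrow 2.905, Dorne 1.639, Eskel 2.239.
Adams allocation: Arden 4, Brisco 1, Carrow 3, Dorne 2, Eskel 2.
Every allocation lies between the lower and upper quota.

none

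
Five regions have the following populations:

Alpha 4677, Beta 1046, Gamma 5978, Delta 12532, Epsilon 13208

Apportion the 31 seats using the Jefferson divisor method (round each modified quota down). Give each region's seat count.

Standard divisor 37441/31 ≈ 1207.774; standard quotas: Alpha 3.872, Beta 0.866, Gamma 4.950, Delta 10.376, Epsilon 10.936.
Rounding down gives 3, 0, 4, 10, 10 = 27 seats, so the divisor must be adjusted.
With modified divisor 1120: modified quotas Alpha 4.176, Beta 0.934, Gamma 5.338, Delta 11.189, Epsilon 11.793.
Rounding down: Alpha 4, Beta 0, Gamma 5, Delta 11, Epsilon 11 (total 31).

Alpha 4, Beta 0, Gamma 5, Delta 11, Epsilon 11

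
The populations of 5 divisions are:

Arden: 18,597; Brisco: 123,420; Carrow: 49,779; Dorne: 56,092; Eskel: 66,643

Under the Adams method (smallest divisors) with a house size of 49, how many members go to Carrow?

Standard divisor 314531/49 ≈ 6419; standard quotas: Arden 2.897, Brisco 19.227, Carrow 7.755, Dorne 8.738, Eskel 10.382.
Rounding up gives 3, 20, 8, 9, 11 = 51 seats, so the divisor must be adjusted.
With modified divisor 6800: modified quotas Arden 2.735, Brisco 18.150, Carrow 7.320, Dorne 8.249, Eskel 9.800.
Rounding up: Arden 3, Brisco 19, Carrow 8, Dorne 9, Eskel 10 (total 49).
Carrow receives 8.

8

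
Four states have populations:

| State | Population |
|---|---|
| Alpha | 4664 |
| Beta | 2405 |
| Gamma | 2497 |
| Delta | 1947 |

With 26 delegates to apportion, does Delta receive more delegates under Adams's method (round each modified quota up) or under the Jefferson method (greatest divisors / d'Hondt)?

Adams: Alpha 10, Beta 5, Gamma 6, Delta 5.
Jefferson: Alpha 11, Beta 5, Gamma 6, Delta 4.
Delta gets 5 under Adams and 4 under Jefferson.

Adams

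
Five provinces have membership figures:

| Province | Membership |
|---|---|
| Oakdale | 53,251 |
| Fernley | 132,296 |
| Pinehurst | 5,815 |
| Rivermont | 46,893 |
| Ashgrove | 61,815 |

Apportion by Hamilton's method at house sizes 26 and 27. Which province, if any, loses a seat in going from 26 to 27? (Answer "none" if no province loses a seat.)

At 26 seats: Oakdale 5, Fernley 11, Pinehurst 1, Rivermont 4, Ashgrove 5.
At 27 seats: Oakdale 5, Fernley 12, Pinehurst 0, Rivermont 4, Ashgrove 6.
Pinehurst drops from 1 to 0.

Pinehurst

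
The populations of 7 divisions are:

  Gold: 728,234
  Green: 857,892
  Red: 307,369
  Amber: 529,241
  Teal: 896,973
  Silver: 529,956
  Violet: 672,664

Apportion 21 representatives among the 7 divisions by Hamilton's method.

Gold 3; Green 4; Red 1; Amber 3; Teal 4; Silver 3; Violet 3

Total 4522329; standard divisor 4522329/21 = 215349.
Standard quotas: Gold 3.3816, Green 3.9837, Red 1.4273, Amber 2.4576, Teal 4.1652, Silver 2.4609, Violet 3.1236.
Lower quotas: Gold 3, Green 3, Red 1, Amber 2, Teal 4, Silver 2, Violet 3 (sum 18, leaving 3 seats).
Remainders in descending order: Green 0.9837, Silver 0.4609, Amber 0.4576, Red 0.4273, Gold 0.3816, Teal 0.1652, Violet 0.1236.
The surplus seats go to Green, Silver, Amber.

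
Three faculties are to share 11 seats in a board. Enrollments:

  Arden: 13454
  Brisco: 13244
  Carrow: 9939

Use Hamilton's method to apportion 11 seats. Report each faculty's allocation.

Arden 4, Brisco 4, Carrow 3

Total 36637; standard divisor 36637/11 ≈ 3330.636.
Standard quotas: Arden 4.0395, Brisco 3.9764, Carrow 2.9841.
Lower quotas: Arden 4, Brisco 3, Carrow 2 (sum 9, leaving 2 seats).
Remainders in descending order: Carrow 0.9841, Brisco 0.9764, Arden 0.0395.
Largest remainders: Carrow, Brisco receive the extra seats.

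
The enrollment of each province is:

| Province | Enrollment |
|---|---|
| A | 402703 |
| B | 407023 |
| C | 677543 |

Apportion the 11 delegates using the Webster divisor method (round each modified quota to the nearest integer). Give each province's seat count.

Standard divisor 1487269/11 ≈ 135206.273; standard quotas: A 2.978, B 3.010, C 5.011.
Rounding to the nearest integer gives A 3, B 3, C 5 — total 11, matching the house size, so no adjustment is needed.

A=3, B=3, C=5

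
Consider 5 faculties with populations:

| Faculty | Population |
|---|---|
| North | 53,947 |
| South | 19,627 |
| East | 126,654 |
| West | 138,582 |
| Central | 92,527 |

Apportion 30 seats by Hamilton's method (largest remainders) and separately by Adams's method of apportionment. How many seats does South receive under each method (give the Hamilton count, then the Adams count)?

Hamilton: North 4, South 1, East 9, West 10, Central 6.
Adams: North 4, South 2, East 9, West 9, Central 6.
South gets 1 under Hamilton and 2 under Adams.

1 and 2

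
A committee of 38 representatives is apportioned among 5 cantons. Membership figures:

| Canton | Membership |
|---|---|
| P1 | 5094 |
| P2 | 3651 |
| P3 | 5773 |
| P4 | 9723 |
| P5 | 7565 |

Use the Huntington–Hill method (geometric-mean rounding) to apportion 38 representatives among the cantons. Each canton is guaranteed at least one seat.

With divisor 831: modified quotas P1 6.130, P2 4.394, P3 6.947, P4 11.700, P5 9.103.
Geometric-mean thresholds: P1 √(6·7)=6.481, P2 √(4·5)=4.472, P3 √(6·7)=6.481, P4 √(11·12)=11.489, P5 √(9·10)=9.487.
Each quota rounded against its threshold gives P1 6, P2 4, P3 7, P4 12, P5 9 (total 38).

P1 6, P2 4, P3 7, P4 12, P5 9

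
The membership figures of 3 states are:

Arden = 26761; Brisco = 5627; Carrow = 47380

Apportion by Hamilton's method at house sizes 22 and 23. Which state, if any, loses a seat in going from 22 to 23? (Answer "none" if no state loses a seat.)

At 22 seats: Arden 7, Brisco 2, Carrow 13.
At 23 seats: Arden 8, Brisco 1, Carrow 14.
Brisco drops from 2 to 1.

Brisco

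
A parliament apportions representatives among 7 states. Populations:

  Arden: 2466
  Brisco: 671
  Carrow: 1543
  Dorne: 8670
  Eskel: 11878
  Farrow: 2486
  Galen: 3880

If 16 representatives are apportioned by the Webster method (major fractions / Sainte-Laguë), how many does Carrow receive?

Standard divisor 31594/16 ≈ 1974.625; standard quotas: Arden 1.249, Brisco 0.340, Carrow 0.781, Dorne 4.391, Eskel 6.015, Farrow 1.259, Galen 1.965.
Rounding to the nearest integer gives 1, 0, 1, 4, 6, 1, 2 = 15 seats, so the divisor must be adjusted.
With modified divisor 1900: modified quotas Arden 1.298, Brisco 0.353, Carrow 0.812, Dorne 4.563, Eskel 6.252, Farrow 1.308, Galen 2.042.
Rounding to the nearest integer: Arden 1, Brisco 0, Carrow 1, Dorne 5, Eskel 6, Farrow 1, Galen 2 (total 16).
Carrow receives 1.

1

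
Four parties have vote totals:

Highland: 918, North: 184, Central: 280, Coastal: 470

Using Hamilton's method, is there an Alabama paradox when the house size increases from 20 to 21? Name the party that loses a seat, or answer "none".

At 20 seats: Highland 10, North 2, Central 3, Coastal 5.
At 21 seats: Highland 11, North 2, Central 3, Coastal 5.
No party's allocation decreased.

none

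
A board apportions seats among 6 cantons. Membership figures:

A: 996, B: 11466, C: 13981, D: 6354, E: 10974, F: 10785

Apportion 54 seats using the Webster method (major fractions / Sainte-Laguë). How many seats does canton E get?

11

Standard divisor 54556/54 ≈ 1010.296; standard quotas: A 0.986, B 11.349, C 13.839, D 6.289, E 10.862, F 10.675.
Rounding to the nearest integer gives A 1, B 11, C 14, D 6, E 11, F 11 — total 54, matching the house size, so no adjustment is needed.
E receives 11.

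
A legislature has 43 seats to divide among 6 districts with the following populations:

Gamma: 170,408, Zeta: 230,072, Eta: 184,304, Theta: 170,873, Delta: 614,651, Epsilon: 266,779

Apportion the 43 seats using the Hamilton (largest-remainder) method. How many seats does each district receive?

Gamma=4; Zeta=6; Eta=5; Theta=5; Delta=16; Epsilon=7

Total 1637087; standard divisor 1637087/43 ≈ 38071.791.
Standard quotas: Gamma 4.4760, Zeta 6.0431, Eta 4.8410, Theta 4.4882, Delta 16.1445, Epsilon 7.0073.
Lower quotas: Gamma 4, Zeta 6, Eta 4, Theta 4, Delta 16, Epsilon 7 (sum 41, leaving 2 seats).
Remainders in descending order: Eta 0.8410, Theta 0.4882, Gamma 0.4760, Delta 0.1445, Zeta 0.0431, Epsilon 0.0073.
The surplus seats go to Eta, Theta.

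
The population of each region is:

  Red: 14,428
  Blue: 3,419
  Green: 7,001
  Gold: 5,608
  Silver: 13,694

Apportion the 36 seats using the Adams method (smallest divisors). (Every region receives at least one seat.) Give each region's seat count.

Standard divisor 44150/36 ≈ 1226.389; standard quotas: Red 11.765, Blue 2.788, Green 5.709, Gold 4.573, Silver 11.166.
Rounding up gives 12, 3, 6, 5, 12 = 38 seats, so the divisor must be adjusted.
With modified divisor 1340: modified quotas Red 10.767, Blue 2.551, Green 5.225, Gold 4.185, Silver 10.219.
Rounding up: Red 11, Blue 3, Green 6, Gold 5, Silver 11 (total 36).

Red 11, Blue 3, Green 6, Gold 5, Silver 11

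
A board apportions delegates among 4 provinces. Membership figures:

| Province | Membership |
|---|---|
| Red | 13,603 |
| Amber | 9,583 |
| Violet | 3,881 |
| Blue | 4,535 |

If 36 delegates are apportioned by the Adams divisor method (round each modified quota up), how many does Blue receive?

5

Standard divisor 31602/36 ≈ 877.833; standard quotas: Red 15.496, Amber 10.917, Violet 4.421, Blue 5.166.
Rounding up gives 16, 11, 5, 6 = 38 seats, so the divisor must be adjusted.
With modified divisor 930: modified quotas Red 14.627, Amber 10.304, Violet 4.173, Blue 4.876.
Rounding up: Red 15, Amber 11, Violet 5, Blue 5 (total 36).
Blue receives 5.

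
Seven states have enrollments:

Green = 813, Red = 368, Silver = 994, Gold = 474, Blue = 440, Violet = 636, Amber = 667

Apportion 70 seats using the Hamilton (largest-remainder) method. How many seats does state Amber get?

11

Total 4392; standard divisor 4392/70 ≈ 62.743.
Standard quotas: Green 12.958, Red 5.865, Silver 15.842, Gold 7.555, Blue 7.013, Violet 10.137, Amber 10.631.
Lower quotas: Green 12, Red 5, Silver 15, Gold 7, Blue 7, Violet 10, Amber 10 (sum 66, leaving 4 seats).
Remainders in descending order: Green 0.958, Red 0.865, Silver 0.842, Amber 0.631, Gold 0.555, Violet 0.137, Blue 0.013.
The surplus seats go to Green, Red, Silver, Amber.
Amber receives 11.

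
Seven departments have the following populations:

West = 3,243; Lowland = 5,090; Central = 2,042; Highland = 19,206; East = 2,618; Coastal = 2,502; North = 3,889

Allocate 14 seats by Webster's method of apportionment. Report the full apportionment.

West 1, Lowland 2, Central 1, Highland 7, East 1, Coastal 1, North 1

Standard divisor 38590/14 ≈ 2756.429; standard quotas: West 1.177, Lowland 1.847, Central 0.741, Highland 6.968, East 0.950, Coastal 0.908, North 1.411.
Rounding to the nearest integer gives West 1, Lowland 2, Central 1, Highland 7, East 1, Coastal 1, North 1 — total 14, matching the house size, so no adjustment is needed.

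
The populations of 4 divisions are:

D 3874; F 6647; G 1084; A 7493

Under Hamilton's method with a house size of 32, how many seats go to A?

The standard divisor is 19098/32 ≈ 596.812.
Standard quotas: D 6.4912, F 11.1375, G 1.8163, A 12.5550.
Lower quotas: D 6, F 11, G 1, A 12 (sum 30, leaving 2 seats).
Remainders in descending order: G 0.8163, A 0.5550, D 0.4912, F 0.1375.
Largest remainders: G, A receive the extra seats.
A receives 13.

13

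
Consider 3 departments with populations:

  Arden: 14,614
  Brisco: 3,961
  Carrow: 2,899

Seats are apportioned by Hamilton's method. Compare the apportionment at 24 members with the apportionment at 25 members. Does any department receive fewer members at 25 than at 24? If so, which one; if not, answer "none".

none

At 24 seats: Arden 16, Brisco 5, Carrow 3.
At 25 seats: Arden 17, Brisco 5, Carrow 3.
No department's allocation decreased.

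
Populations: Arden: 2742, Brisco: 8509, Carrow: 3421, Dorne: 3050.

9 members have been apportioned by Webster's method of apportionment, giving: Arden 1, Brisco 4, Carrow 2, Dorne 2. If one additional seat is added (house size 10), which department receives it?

Brisco

Priority for the next seat is population ÷ (current seats + 0.5).
Priorities: Arden 1828.000, Brisco 1890.889, Carrow 1368.400, Dorne 1220.000.
Highest priority: Brisco.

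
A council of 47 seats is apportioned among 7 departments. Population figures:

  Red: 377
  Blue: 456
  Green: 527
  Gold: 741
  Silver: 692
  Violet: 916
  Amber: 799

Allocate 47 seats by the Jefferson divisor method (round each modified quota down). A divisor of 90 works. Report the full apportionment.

Red=4; Blue=5; Green=5; Gold=8; Silver=7; Violet=10; Amber=8

With modified divisor 90: modified quotas Red 4.189, Blue 5.067, Green 5.856, Gold 8.233, Silver 7.689, Violet 10.178, Amber 8.878.
Rounding down: Red 4, Blue 5, Green 5, Gold 8, Silver 7, Violet 10, Amber 8 (total 47).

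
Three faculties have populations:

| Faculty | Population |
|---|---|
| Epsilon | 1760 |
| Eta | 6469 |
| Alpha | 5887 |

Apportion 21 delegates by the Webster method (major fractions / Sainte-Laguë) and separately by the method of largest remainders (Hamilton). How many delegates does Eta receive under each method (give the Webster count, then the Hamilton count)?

Webster: Epsilon 3, Eta 9, Alpha 9.
Hamilton: Epsilon 2, Eta 10, Alpha 9.
Eta gets 9 under Webster and 10 under Hamilton.

9 and 10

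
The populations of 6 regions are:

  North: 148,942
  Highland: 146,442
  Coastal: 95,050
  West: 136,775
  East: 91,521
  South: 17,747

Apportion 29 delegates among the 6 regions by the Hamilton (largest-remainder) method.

Standard divisor: 636477 ÷ 29 ≈ 21947.483.
Standard quotas: North 6.7863, Highland 6.6724, Coastal 4.3308, West 6.2319, East 4.1700, South 0.8086.
Lower quotas: North 6, Highland 6, Coastal 4, West 6, East 4, South 0 (sum 26, leaving 3 seats).
Remainders in descending order: South 0.8086, North 0.7863, Highland 0.6724, Coastal 0.3308, West 0.2319, East 0.1700.
The surplus seats go to South, North, Highland.

North=7; Highland=7; Coastal=4; West=6; East=4; South=1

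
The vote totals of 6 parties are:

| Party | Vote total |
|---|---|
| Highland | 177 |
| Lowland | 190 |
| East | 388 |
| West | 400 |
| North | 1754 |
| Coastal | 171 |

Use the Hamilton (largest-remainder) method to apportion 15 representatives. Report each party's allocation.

Highland 1, Lowland 1, East 2, West 2, North 8, Coastal 1

Total 3080; standard divisor 3080/15 ≈ 205.333.
Standard quotas: Highland 0.862, Lowland 0.925, East 1.890, West 1.948, North 8.542, Coastal 0.833.
Lower quotas: Highland 0, Lowland 0, East 1, West 1, North 8, Coastal 0 (sum 10, leaving 5 seats).
Remainders in descending order: West 0.948, Lowland 0.925, East 0.890, Highland 0.862, Coastal 0.833, North 0.542.
The surplus seats go to West, Lowland, East, Highland, Coastal.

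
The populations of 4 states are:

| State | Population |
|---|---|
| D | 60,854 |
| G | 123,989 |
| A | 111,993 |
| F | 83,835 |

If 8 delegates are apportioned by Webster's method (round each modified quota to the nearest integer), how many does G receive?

Standard divisor 380671/8 ≈ 47583.875; standard quotas: D 1.279, G 2.606, A 2.354, F 1.762.
Rounding to the nearest integer gives D 1, G 3, A 2, F 2 — total 8, matching the house size, so no adjustment is needed.
G receives 3.

3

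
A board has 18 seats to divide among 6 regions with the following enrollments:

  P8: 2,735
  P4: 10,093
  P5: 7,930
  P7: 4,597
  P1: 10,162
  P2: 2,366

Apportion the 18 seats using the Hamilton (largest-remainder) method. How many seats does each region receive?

Standard divisor: 37883 ÷ 18 ≈ 2104.611.
Standard quotas: P8 1.2995, P4 4.7957, P5 3.7679, P7 2.1843, P1 4.8284, P2 1.1242.
Lower quotas: P8 1, P4 4, P5 3, P7 2, P1 4, P2 1 (sum 15, leaving 3 seats).
Remainders in descending order: P1 0.8284, P4 0.7957, P5 0.7679, P8 0.2995, P7 0.1843, P2 0.1242.
The surplus seats go to P1, P4, P5.

P8 1, P4 5, P5 4, P7 2, P1 5, P2 1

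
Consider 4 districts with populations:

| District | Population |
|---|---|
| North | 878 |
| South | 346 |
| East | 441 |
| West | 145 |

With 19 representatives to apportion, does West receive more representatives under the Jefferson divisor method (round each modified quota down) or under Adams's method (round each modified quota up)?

Jefferson: North 10, South 3, East 5, West 1.
Adams: North 8, South 4, East 5, West 2.
West gets 1 under Jefferson and 2 under Adams.

Adams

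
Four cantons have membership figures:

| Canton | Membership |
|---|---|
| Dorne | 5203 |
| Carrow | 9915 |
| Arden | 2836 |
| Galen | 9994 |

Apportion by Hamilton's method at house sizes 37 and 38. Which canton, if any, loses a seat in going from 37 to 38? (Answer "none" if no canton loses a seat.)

none

At 37 seats: Dorne 7, Carrow 13, Arden 4, Galen 13.
At 38 seats: Dorne 7, Carrow 13, Arden 4, Galen 14.
No canton's allocation decreased.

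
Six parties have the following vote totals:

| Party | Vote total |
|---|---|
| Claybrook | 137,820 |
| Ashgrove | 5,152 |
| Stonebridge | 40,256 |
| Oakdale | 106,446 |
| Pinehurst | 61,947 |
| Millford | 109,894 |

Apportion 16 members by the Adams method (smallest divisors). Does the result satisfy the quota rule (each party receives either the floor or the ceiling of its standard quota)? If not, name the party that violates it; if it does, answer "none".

none

Standard quotas: Claybrook 4.778, Ashgrove 0.179, Stonebridge 1.396, Oakdale 3.690, Pinehurst 2.148, Millford 3.810.
Adams allocation: Claybrook 4, Ashgrove 1, Stonebridge 2, Oakdale 3, Pinehurst 2, Millford 4.
Every allocation lies between the lower and upper quota.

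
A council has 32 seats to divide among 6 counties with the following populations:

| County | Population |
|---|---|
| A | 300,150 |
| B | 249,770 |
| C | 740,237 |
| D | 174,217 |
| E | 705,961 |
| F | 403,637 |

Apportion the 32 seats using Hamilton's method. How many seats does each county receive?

A 4, B 3, C 9, D 2, E 9, F 5

Standard divisor: 2573972 ÷ 32 ≈ 80436.625.
Standard quotas: A 3.7315, B 3.1052, C 9.2027, D 2.1659, E 8.7766, F 5.0181.
Lower quotas: A 3, B 3, C 9, D 2, E 8, F 5 (sum 30, leaving 2 seats).
Remainders in descending order: E 0.7766, A 0.7315, C 0.2027, D 0.1659, B 0.1052, F 0.0181.
Largest remainders: E, A receive the extra seats.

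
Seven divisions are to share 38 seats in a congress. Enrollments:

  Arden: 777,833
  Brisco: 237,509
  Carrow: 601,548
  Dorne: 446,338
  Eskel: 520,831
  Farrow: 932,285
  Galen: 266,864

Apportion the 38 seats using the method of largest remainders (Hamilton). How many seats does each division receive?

Arden=8, Brisco=2, Carrow=6, Dorne=5, Eskel=5, Farrow=9, Galen=3

The standard divisor is 3783208/38 ≈ 99558.105.
Standard quotas: Arden 7.8129, Brisco 2.3856, Carrow 6.0422, Dorne 4.4832, Eskel 5.2314, Farrow 9.3642, Galen 2.6805.
Lower quotas: Arden 7, Brisco 2, Carrow 6, Dorne 4, Eskel 5, Farrow 9, Galen 2 (sum 35, leaving 3 seats).
Remainders in descending order: Arden 0.8129, Galen 0.6805, Dorne 0.4832, Brisco 0.3856, Farrow 0.3642, Eskel 0.2314, Carrow 0.0422.
Largest remainders: Arden, Galen, Dorne receive the extra seats.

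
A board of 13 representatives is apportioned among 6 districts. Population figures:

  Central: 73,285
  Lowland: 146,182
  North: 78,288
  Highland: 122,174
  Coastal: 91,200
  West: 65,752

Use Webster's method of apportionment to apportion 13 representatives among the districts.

Central 2, Lowland 3, North 2, Highland 3, Coastal 2, West 1

Standard divisor 576881/13 ≈ 44375.462; standard quotas: Central 1.651, Lowland 3.294, North 1.764, Highland 2.753, Coastal 2.055, West 1.482.
Rounding to the nearest integer gives Central 2, Lowland 3, North 2, Highland 3, Coastal 2, West 1 — total 13, matching the house size, so no adjustment is needed.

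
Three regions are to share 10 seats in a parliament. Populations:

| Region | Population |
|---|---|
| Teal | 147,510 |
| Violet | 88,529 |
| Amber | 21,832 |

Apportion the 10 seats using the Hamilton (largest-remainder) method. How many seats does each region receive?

Standard divisor: 257871 ÷ 10 ≈ 25787.1.
Standard quotas: Teal 5.7203, Violet 3.4331, Amber 0.8466.
Lower quotas: Teal 5, Violet 3, Amber 0 (sum 8, leaving 2 seats).
Remainders in descending order: Amber 0.8466, Teal 0.7203, Violet 0.4331.
The surplus seats go to Amber, Teal.

Teal: 6, Violet: 3, Amber: 1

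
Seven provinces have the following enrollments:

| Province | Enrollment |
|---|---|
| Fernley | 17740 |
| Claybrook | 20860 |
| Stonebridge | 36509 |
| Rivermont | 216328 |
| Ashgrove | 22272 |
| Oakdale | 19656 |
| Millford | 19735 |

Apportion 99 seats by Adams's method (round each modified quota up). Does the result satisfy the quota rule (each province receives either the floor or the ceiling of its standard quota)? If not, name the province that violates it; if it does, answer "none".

Rivermont

Standard quotas: Fernley 4.974, Claybrook 5.849, Stonebridge 10.236, Rivermont 60.653, Ashgrove 6.244, Oakdale 5.511, Millford 5.533.
Adams allocation: Fernley 5, Claybrook 6, Stonebridge 10, Rivermont 59, Ashgrove 7, Oakdale 6, Millford 6.
Rivermont has quota 60.653 (lower 60, upper 61) but receives 59 — outside the quota interval.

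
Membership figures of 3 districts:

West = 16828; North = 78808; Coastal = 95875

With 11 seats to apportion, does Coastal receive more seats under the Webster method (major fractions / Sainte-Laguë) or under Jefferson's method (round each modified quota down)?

Webster: West 1, North 5, Coastal 5.
Jefferson: West 1, North 4, Coastal 6.
Coastal gets 5 under Webster and 6 under Jefferson.

Jefferson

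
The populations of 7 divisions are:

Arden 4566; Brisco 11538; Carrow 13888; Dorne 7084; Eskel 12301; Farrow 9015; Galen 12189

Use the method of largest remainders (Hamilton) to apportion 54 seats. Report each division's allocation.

Arden=4; Brisco=9; Carrow=11; Dorne=5; Eskel=9; Farrow=7; Galen=9

Standard divisor: 70581 ÷ 54 ≈ 1307.056.
Standard quotas: Arden 3.4933, Brisco 8.8275, Carrow 10.6254, Dorne 5.4198, Eskel 9.4112, Farrow 6.8972, Galen 9.3255.
Lower quotas: Arden 3, Brisco 8, Carrow 10, Dorne 5, Eskel 9, Farrow 6, Galen 9 (sum 50, leaving 4 seats).
Remainders in descending order: Farrow 0.8972, Brisco 0.8275, Carrow 0.6254, Arden 0.4933, Dorne 0.4198, Eskel 0.4112, Galen 0.3255.
The surplus seats go to Farrow, Brisco, Carrow, Arden.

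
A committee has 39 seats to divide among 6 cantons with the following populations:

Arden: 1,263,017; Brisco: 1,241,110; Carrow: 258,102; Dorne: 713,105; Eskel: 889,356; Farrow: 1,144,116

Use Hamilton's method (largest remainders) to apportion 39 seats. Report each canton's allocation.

Standard divisor: 5508806 ÷ 39 ≈ 141251.436.
Standard quotas: Arden 8.9416, Brisco 8.7865, Carrow 1.8273, Dorne 5.0485, Eskel 6.2963, Farrow 8.0999.
Lower quotas: Arden 8, Brisco 8, Carrow 1, Dorne 5, Eskel 6, Farrow 8 (sum 36, leaving 3 seats).
Remainders in descending order: Arden 0.9416, Carrow 0.8273, Brisco 0.7865, Eskel 0.2963, Farrow 0.0999, Dorne 0.0485.
Largest remainders: Arden, Carrow, Brisco receive the extra seats.

Arden 9, Brisco 9, Carrow 2, Dorne 5, Eskel 6, Farrow 8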